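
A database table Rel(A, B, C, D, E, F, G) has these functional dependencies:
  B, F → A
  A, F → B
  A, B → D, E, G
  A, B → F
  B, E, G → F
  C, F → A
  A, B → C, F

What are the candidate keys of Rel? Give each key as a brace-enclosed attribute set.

{A, B} is a candidate key since {A, B}⁺ = {A, B, C, D, E, F, G} covers every attribute.
{A, F} is a candidate key since {A, F}⁺ = {A, B, C, D, E, F, G} covers every attribute.
{B, F} is a candidate key since {B, F}⁺ = {A, B, C, D, E, F, G} covers every attribute.
{C, F} is a candidate key since {C, F}⁺ = {A, B, C, D, E, F, G} covers every attribute.
{B, E, G} is a candidate key since {B, E, G}⁺ = {A, B, C, D, E, F, G} covers every attribute.
No proper subset of any of these is a key, and no other minimal superkey exists.

{A, B}, {A, F}, {B, E, G}, {B, F}, {C, F}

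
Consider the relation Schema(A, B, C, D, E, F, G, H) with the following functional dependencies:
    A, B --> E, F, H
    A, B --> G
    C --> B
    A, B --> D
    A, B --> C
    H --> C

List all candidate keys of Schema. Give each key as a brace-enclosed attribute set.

{A, B}, {A, C}, {A, H}

No FD produces {A}, so it must be in every candidate key.
{A, B} is a candidate key since {A, B}⁺ = {A, B, C, D, E, F, G, H} covers every attribute.
{A, C} is a candidate key since {A, C}⁺ = {A, B, C, D, E, F, G, H} covers every attribute.
{A, H} is a candidate key since {A, H}⁺ = {A, B, C, D, E, F, G, H} covers every attribute.
These are minimal and exhaustive — every other superkey contains one of them.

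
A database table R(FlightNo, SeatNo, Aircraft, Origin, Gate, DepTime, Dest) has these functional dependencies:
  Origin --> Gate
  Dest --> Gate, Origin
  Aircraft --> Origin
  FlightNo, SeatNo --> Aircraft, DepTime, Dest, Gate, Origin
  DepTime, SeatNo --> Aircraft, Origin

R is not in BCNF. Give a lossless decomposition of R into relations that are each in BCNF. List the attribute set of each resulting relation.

{Aircraft, DepTime, SeatNo}; {DepTime, Dest, FlightNo, SeatNo}; {Dest, Origin}; {Gate, Origin}

Candidate key of the original relation: {FlightNo, SeatNo}.
In {Aircraft, DepTime, Dest, FlightNo, Gate, Origin, SeatNo}, {Origin} is not a superkey ({Origin}⁺ restricted to this set is {Gate, Origin}), so split on Origin --> Gate into {Gate, Origin} and {Aircraft, DepTime, Dest, FlightNo, Origin, SeatNo}.
{Gate, Origin} is in BCNF.
In {Aircraft, DepTime, Dest, FlightNo, Origin, SeatNo}, {Dest} is not a superkey ({Dest}⁺ restricted to this set is {Dest, Origin}), so split on Dest --> Origin into {Dest, Origin} and {Aircraft, DepTime, Dest, FlightNo, SeatNo}.
{Dest, Origin} is in BCNF.
In {Aircraft, DepTime, Dest, FlightNo, SeatNo}, {DepTime, SeatNo} is not a superkey ({DepTime, SeatNo}⁺ restricted to this set is {Aircraft, DepTime, SeatNo}), so split on DepTime, SeatNo --> Aircraft into {Aircraft, DepTime, SeatNo} and {DepTime, Dest, FlightNo, SeatNo}.
{Aircraft, DepTime, SeatNo} is in BCNF.
{DepTime, Dest, FlightNo, SeatNo} is in BCNF.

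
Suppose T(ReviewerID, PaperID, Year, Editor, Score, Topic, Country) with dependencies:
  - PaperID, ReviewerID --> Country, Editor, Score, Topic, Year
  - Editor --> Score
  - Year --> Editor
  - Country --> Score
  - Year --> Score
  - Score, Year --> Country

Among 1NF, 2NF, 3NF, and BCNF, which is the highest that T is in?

2NF

Candidate key: {PaperID, ReviewerID}. Prime attributes: {PaperID, ReviewerID}.
Editor --> Score: {Editor}⁺ = {Editor, Score}, which is not all of the attributes, so the left side is not a superkey — BCNF is violated.
Editor --> Score has non-prime {Score} on the right and a non-superkey on the left, so 3NF fails.
No proper subset of a key has a non-prime attribute in its closure, so there is no partial dependency; 2NF holds.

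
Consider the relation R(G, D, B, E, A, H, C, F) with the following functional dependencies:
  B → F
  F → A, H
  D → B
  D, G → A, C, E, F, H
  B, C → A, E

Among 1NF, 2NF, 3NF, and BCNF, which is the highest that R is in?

Candidate key: {D, G}. Prime attributes: {D, G}.
B → F: {B}⁺ = {A, B, F, H}, which is not all of the attributes, so the left side is not a superkey — BCNF is violated.
Because {F} is non-prime and the left side of B → F is not a superkey, the relation is not in 3NF.
{D} is a proper subset of the key {D, G}, and {D}⁺ contains the non-prime attributes {A, B, F, H} — a partial dependency, so 2NF is violated.

1NF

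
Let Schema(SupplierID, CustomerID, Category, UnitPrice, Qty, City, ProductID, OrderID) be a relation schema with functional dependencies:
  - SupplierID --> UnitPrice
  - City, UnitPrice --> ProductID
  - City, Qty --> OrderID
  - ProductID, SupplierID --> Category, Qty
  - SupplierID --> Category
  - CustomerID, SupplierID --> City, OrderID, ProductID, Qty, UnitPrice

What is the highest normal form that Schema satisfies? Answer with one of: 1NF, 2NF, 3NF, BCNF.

Candidate key: {CustomerID, SupplierID}. Prime attributes: {CustomerID, SupplierID}.
SupplierID --> UnitPrice: {SupplierID}⁺ = {Category, SupplierID, UnitPrice}, which is not all of the attributes, so the left side is not a superkey — BCNF is violated.
SupplierID --> UnitPrice has non-prime {UnitPrice} on the right and a non-superkey on the left, so 3NF fails.
Since {SupplierID} ⊂ {CustomerID, SupplierID} and {SupplierID}⁺ ⊇ {Category, UnitPrice} with {Category, UnitPrice} non-prime, there is a partial dependency; 2NF fails.

1NF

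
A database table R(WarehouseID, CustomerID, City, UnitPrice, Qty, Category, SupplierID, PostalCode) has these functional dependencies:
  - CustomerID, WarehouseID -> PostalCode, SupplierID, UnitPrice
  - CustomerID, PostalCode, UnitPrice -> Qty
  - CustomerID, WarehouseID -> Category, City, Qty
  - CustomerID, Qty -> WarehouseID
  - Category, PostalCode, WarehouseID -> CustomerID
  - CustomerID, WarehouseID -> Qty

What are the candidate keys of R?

{CustomerID, Qty}⁺ = {Category, City, CustomerID, PostalCode, Qty, SupplierID, UnitPrice, WarehouseID} — all of the relation — so {CustomerID, Qty} is a candidate key.
{CustomerID, WarehouseID}⁺ = {Category, City, CustomerID, PostalCode, Qty, SupplierID, UnitPrice, WarehouseID} — all of the relation — so {CustomerID, WarehouseID} is a candidate key.
{Category, PostalCode, WarehouseID}⁺ = {Category, City, CustomerID, PostalCode, Qty, SupplierID, UnitPrice, WarehouseID} — all of the relation — so {Category, PostalCode, WarehouseID} is a candidate key.
{CustomerID, PostalCode, UnitPrice}⁺ = {Category, City, CustomerID, PostalCode, Qty, SupplierID, UnitPrice, WarehouseID} — all of the relation — so {CustomerID, PostalCode, UnitPrice} is a candidate key.
No proper subset of any of these is a key, and no other minimal superkey exists.

{Category, PostalCode, WarehouseID}, {CustomerID, PostalCode, UnitPrice}, {CustomerID, Qty}, {CustomerID, WarehouseID}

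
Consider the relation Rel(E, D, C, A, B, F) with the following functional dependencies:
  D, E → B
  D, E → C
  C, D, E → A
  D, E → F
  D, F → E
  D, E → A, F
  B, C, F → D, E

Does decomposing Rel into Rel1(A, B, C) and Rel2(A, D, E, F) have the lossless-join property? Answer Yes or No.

No

Rel1 ∩ Rel2 = {A}; its closure under F is {A}.
Neither Rel1 nor Rel2 is contained in that closure, so the decomposition is lossy.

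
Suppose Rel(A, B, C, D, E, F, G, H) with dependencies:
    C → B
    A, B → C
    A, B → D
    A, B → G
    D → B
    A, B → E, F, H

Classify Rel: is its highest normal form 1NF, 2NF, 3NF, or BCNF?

Candidate keys: {A, B}, {A, C}, {A, D}. Prime attributes: {A, B, C, D}.
C → B: {C}⁺ = {B, C}, which is not all of the attributes, so the left side is not a superkey — BCNF is violated.
Its right-hand attributes {B} are all prime, as are those of every other non-superkey FD — the relation is in 3NF.

3NF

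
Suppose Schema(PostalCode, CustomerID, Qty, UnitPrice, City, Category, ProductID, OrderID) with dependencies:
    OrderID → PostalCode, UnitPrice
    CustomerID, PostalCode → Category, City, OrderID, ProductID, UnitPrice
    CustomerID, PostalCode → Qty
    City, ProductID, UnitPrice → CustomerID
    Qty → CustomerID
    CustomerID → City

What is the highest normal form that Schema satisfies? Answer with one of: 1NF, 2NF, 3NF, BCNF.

3NF

Candidate keys: {City, OrderID, ProductID}, {City, PostalCode, ProductID, UnitPrice}, {CustomerID, OrderID}, {CustomerID, PostalCode}, {OrderID, Qty}, {PostalCode, Qty}. Prime attributes: {City, CustomerID, OrderID, PostalCode, ProductID, Qty, UnitPrice}.
OrderID → PostalCode, UnitPrice breaks BCNF: {OrderID}⁺ = {OrderID, PostalCode, UnitPrice}, so {OrderID} is not a superkey.
Its right-hand attributes {PostalCode, UnitPrice} are all prime, as are those of every other non-superkey FD — the relation is in 3NF.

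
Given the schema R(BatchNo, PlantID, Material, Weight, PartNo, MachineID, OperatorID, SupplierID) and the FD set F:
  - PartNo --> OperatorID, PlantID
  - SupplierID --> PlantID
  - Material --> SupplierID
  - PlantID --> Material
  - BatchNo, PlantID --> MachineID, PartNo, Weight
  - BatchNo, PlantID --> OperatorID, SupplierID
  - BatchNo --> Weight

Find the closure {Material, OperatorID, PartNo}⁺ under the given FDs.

{Material, OperatorID, PartNo, PlantID, SupplierID}

Start with {Material, OperatorID, PartNo}.
PartNo --> OperatorID, PlantID applies; add {PlantID} → now {Material, OperatorID, PartNo, PlantID}.
Material --> SupplierID applies; add {SupplierID} → now {Material, OperatorID, PartNo, PlantID, SupplierID}.
No further FD applies.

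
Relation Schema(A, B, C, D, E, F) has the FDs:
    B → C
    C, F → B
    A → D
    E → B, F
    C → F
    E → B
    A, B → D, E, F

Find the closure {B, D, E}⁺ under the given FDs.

{B, C, D, E, F}

Start with {B, D, E}.
B → C applies; add {C} → now {B, C, D, E}.
E → B, F applies; add {F} → now {B, C, D, E, F}.
No further FD applies.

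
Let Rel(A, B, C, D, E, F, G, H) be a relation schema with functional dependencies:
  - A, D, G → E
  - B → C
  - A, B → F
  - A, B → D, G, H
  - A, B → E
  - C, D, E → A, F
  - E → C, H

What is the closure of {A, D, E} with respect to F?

Start with {A, D, E}.
E → C, H applies; add {C, H} → now {A, C, D, E, H}.
C, D, E → A, F applies; add {F} → now {A, C, D, E, F, H}.
No further FD applies.

{A, C, D, E, F, H}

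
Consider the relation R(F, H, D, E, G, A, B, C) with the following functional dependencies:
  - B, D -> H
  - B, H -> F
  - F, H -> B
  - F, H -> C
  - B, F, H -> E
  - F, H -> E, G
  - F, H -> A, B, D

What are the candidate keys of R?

{B, D}, {B, H}, {F, H}

{B, D}⁺ = {A, B, C, D, E, F, G, H} — all of the relation — so {B, D} is a candidate key.
{B, H}⁺ = {A, B, C, D, E, F, G, H} — all of the relation — so {B, H} is a candidate key.
{F, H}⁺ = {A, B, C, D, E, F, G, H} — all of the relation — so {F, H} is a candidate key.
These are minimal and exhaustive — every other superkey contains one of them.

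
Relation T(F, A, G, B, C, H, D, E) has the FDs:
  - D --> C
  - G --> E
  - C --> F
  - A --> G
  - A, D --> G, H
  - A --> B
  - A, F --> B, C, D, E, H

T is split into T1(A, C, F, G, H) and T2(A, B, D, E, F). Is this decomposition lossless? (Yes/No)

Common attributes: {A, F}; their closure is {A, B, C, D, E, F, G, H}.
This includes all of T1, so the common attributes are a superkey of T1 — the join is lossless.

Yes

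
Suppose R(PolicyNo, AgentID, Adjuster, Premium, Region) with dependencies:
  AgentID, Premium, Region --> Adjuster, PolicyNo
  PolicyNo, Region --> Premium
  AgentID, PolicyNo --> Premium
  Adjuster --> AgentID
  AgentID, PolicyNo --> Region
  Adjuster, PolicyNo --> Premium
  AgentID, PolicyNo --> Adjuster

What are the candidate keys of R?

Closure of {Adjuster, PolicyNo} is {Adjuster, AgentID, PolicyNo, Premium, Region}, the whole schema; {Adjuster, PolicyNo} is a candidate key.
Closure of {AgentID, PolicyNo} is {Adjuster, AgentID, PolicyNo, Premium, Region}, the whole schema; {AgentID, PolicyNo} is a candidate key.
Closure of {Adjuster, Premium, Region} is {Adjuster, AgentID, PolicyNo, Premium, Region}, the whole schema; {Adjuster, Premium, Region} is a candidate key.
Closure of {AgentID, Premium, Region} is {Adjuster, AgentID, PolicyNo, Premium, Region}, the whole schema; {AgentID, Premium, Region} is a candidate key.
Any other superkey properly contains one of these, so there are no further candidate keys.

{Adjuster, PolicyNo}, {Adjuster, Premium, Region}, {AgentID, PolicyNo}, {AgentID, Premium, Region}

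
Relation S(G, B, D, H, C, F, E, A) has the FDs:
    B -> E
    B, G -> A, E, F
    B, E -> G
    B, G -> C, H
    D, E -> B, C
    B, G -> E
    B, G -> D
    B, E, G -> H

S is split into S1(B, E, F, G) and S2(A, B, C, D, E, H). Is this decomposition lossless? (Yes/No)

Yes

Common attributes: {B, E}; their closure is {A, B, C, D, E, F, G, H}.
Since S1 ⊆ {A, B, C, D, E, F, G, H}, the intersection is a superkey of S1; the decomposition is lossless.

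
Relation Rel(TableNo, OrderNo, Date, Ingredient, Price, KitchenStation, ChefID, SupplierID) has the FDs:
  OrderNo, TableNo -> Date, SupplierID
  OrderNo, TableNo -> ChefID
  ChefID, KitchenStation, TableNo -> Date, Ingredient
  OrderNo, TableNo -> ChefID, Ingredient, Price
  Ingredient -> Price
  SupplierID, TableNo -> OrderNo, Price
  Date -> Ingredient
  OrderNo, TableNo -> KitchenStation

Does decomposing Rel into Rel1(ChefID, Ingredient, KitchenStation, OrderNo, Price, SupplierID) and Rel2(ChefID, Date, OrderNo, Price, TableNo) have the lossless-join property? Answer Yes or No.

No

Rel1 ∩ Rel2 = {ChefID, OrderNo, Price}; its closure under F is {ChefID, OrderNo, Price}.
Neither Rel1 nor Rel2 is contained in that closure, so the decomposition is lossy.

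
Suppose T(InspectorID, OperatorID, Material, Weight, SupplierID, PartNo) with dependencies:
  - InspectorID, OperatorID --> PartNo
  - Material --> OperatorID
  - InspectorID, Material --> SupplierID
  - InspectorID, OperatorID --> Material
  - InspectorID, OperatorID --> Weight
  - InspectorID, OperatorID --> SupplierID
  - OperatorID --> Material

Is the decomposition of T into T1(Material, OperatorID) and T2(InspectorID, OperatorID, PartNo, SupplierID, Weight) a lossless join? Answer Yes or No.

T1 ∩ T2 = {OperatorID}; its closure under F is {Material, OperatorID}.
Since T1 ⊆ {Material, OperatorID}, the intersection is a superkey of T1; the decomposition is lossless.

Yes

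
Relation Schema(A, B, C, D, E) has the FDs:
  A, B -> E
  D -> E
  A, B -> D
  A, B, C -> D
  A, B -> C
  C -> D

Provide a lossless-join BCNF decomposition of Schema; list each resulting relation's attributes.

Candidate key of the original relation: {A, B}.
Within {A, B, C, D, E}: {D}⁺ ∩ {A, B, C, D, E} = {D, E}, not the whole set, so D -> E violates BCNF; decompose into {D, E} and {A, B, C, D}.
{D, E} is in BCNF.
Within {A, B, C, D}: {C}⁺ ∩ {A, B, C, D} = {C, D}, not the whole set, so C -> D violates BCNF; decompose into {C, D} and {A, B, C}.
{C, D} is in BCNF.
{A, B, C} is in BCNF.

{A, B, C}; {C, D}; {D, E}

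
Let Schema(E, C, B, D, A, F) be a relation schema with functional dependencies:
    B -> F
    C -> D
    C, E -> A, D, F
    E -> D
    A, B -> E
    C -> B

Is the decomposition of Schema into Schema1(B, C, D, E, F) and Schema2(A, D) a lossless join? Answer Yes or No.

No

The shared attributes are {D} and {D}⁺ = {D}.
Neither Schema1 nor Schema2 is contained in that closure, so the decomposition is lossy.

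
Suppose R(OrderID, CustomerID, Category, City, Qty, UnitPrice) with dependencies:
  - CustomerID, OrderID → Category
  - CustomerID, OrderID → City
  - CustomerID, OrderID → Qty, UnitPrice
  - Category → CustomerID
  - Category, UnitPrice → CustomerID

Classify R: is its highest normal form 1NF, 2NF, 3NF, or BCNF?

3NF

Candidate keys: {Category, OrderID}, {CustomerID, OrderID}. Prime attributes: {Category, CustomerID, OrderID}.
Category → CustomerID breaks BCNF: {Category}⁺ = {Category, CustomerID}, so {Category} is not a superkey.
But every attribute on its right side ({CustomerID}) is prime, and the same holds for every other non-superkey FD, so 3NF still holds.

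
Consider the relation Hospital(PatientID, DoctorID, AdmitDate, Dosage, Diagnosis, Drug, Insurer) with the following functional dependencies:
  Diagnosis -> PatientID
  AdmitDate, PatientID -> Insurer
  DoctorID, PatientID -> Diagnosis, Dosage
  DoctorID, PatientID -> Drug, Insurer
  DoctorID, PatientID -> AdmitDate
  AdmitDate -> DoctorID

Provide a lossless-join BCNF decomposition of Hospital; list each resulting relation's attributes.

{AdmitDate, Diagnosis, Dosage, Drug, Insurer}; {AdmitDate, DoctorID}; {Diagnosis, PatientID}

Candidate keys of the original relation: {AdmitDate, Diagnosis}, {AdmitDate, PatientID}, {Diagnosis, DoctorID}, {DoctorID, PatientID}.
In {AdmitDate, Diagnosis, DoctorID, Dosage, Drug, Insurer, PatientID}, {Diagnosis} is not a superkey ({Diagnosis}⁺ restricted to this set is {Diagnosis, PatientID}), so split on Diagnosis -> PatientID into {Diagnosis, PatientID} and {AdmitDate, Diagnosis, DoctorID, Dosage, Drug, Insurer}.
{Diagnosis, PatientID} has no BCNF violation.
In {AdmitDate, Diagnosis, DoctorID, Dosage, Drug, Insurer}, {AdmitDate} is not a superkey ({AdmitDate}⁺ restricted to this set is {AdmitDate, DoctorID}), so split on AdmitDate -> DoctorID into {AdmitDate, DoctorID} and {AdmitDate, Diagnosis, Dosage, Drug, Insurer}.
{AdmitDate, DoctorID} has no BCNF violation.
{AdmitDate, Diagnosis, Dosage, Drug, Insurer} has no BCNF violation.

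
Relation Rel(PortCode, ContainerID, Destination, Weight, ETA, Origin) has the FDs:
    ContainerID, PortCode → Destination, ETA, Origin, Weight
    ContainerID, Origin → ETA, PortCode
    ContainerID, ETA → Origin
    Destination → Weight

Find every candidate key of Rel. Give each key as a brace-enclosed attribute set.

{ContainerID, ETA}, {ContainerID, Origin}, {ContainerID, PortCode}

No FD produces {ContainerID}, so it must be in every candidate key.
Closure of {ContainerID, ETA} is {ContainerID, Destination, ETA, Origin, PortCode, Weight}, the whole schema; {ContainerID, ETA} is a candidate key.
Closure of {ContainerID, Origin} is {ContainerID, Destination, ETA, Origin, PortCode, Weight}, the whole schema; {ContainerID, Origin} is a candidate key.
Closure of {ContainerID, PortCode} is {ContainerID, Destination, ETA, Origin, PortCode, Weight}, the whole schema; {ContainerID, PortCode} is a candidate key.
No proper subset of any of these is a key, and no other minimal superkey exists.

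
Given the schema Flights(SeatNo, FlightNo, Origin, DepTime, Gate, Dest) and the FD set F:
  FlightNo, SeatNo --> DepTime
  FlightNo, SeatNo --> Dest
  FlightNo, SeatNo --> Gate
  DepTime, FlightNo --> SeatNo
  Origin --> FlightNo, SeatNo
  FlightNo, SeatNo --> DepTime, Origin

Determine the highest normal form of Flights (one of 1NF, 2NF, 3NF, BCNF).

Candidate keys: {DepTime, FlightNo}, {FlightNo, SeatNo}, {Origin}. Prime attributes: {DepTime, FlightNo, Origin, SeatNo}.
Each dependency's left side is a superkey — BCNF holds.

BCNF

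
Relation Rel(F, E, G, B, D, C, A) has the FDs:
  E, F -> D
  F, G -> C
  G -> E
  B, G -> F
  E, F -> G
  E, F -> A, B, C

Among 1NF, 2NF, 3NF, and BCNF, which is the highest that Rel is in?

Candidate keys: {B, G}, {E, F}, {F, G}. Prime attributes: {B, E, F, G}.
For G -> E we have {G}⁺ = {E, G}; {G} is not a superkey, so BCNF fails.
Its right-hand attributes {E} are all prime, as are those of every other non-superkey FD — the relation is in 3NF.

3NF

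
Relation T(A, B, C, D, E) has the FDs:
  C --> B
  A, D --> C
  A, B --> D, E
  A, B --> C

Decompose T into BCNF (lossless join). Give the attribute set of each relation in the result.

Candidate keys of the original relation: {A, B}, {A, C}, {A, D}.
In {A, B, C, D, E}, {C} is not a superkey ({C}⁺ restricted to this set is {B, C}), so split on C --> B into {B, C} and {A, C, D, E}.
{B, C}: every determinant is a superkey — BCNF.
{A, C, D, E}: every determinant is a superkey — BCNF.

{A, C, D, E}; {B, C}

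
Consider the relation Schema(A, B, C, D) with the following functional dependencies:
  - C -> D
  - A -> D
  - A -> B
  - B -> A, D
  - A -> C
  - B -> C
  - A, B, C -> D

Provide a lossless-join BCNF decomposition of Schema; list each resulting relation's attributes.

{A, B, C}; {C, D}

Candidate keys of the original relation: {A}, {B}.
In {A, B, C, D}, {C} is not a superkey ({C}⁺ restricted to this set is {C, D}), so split on C -> D into {C, D} and {A, B, C}.
{C, D} has no BCNF violation.
{A, B, C} has no BCNF violation.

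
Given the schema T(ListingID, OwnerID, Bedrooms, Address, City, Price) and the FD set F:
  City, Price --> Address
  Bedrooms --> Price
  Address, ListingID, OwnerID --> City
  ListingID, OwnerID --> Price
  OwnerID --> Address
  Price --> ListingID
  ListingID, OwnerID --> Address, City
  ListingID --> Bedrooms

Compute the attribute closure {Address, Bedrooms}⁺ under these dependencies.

Start with {Address, Bedrooms}.
Bedrooms --> Price applies; add {Price} → now {Address, Bedrooms, Price}.
Price --> ListingID applies; add {ListingID} → now {Address, Bedrooms, ListingID, Price}.
No further FD applies.

{Address, Bedrooms, ListingID, Price}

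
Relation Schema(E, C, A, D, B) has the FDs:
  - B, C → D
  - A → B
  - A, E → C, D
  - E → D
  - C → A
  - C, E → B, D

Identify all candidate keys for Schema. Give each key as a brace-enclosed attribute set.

{A, E}, {C, E}

Attributes never on any right-hand side: {E} — every candidate key must contain it.
Closure of {A, E} is {A, B, C, D, E}, the whole schema; {A, E} is a candidate key.
Closure of {C, E} is {A, B, C, D, E}, the whole schema; {C, E} is a candidate key.
No proper subset of any of these is a key, and no other minimal superkey exists.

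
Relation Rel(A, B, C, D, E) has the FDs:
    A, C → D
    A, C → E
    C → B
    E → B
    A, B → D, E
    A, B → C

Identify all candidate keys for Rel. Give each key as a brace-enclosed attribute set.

{A} never appears on the right of any FD, so every key must include it.
{A, B} is a candidate key since {A, B}⁺ = {A, B, C, D, E} covers every attribute.
{A, C} is a candidate key since {A, C}⁺ = {A, B, C, D, E} covers every attribute.
{A, E} is a candidate key since {A, E}⁺ = {A, B, C, D, E} covers every attribute.
No proper subset of any of these is a key, and no other minimal superkey exists.

{A, B}, {A, C}, {A, E}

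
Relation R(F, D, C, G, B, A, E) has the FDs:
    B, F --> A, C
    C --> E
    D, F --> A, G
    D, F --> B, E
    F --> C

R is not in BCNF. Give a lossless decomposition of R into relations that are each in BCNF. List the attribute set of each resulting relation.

Candidate key of the original relation: {D, F}.
In {A, B, C, D, E, F, G}, {B, F} is not a superkey ({B, F}⁺ restricted to this set is {A, B, C, E, F}), so split on B, F --> A, C, E into {A, B, C, E, F} and {B, D, F, G}.
In {A, B, C, E, F}, {C} is not a superkey ({C}⁺ restricted to this set is {C, E}), so split on C --> E into {C, E} and {A, B, C, F}.
{C, E}: every determinant is a superkey — BCNF.
In {A, B, C, F}, {F} is not a superkey ({F}⁺ restricted to this set is {C, F}), so split on F --> C into {C, F} and {A, B, F}.
{C, F}: every determinant is a superkey — BCNF.
{A, B, F}: every determinant is a superkey — BCNF.
{B, D, F, G}: every determinant is a superkey — BCNF.

{A, B, F}; {B, D, F, G}; {C, E}; {C, F}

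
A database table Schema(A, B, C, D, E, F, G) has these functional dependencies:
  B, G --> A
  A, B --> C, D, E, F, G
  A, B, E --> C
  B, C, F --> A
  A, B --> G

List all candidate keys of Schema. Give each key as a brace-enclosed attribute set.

Attributes never on any right-hand side: {B} — every candidate key must contain it.
Closure of {A, B} is {A, B, C, D, E, F, G}, the whole schema; {A, B} is a candidate key.
Closure of {B, G} is {A, B, C, D, E, F, G}, the whole schema; {B, G} is a candidate key.
Closure of {B, C, F} is {A, B, C, D, E, F, G}, the whole schema; {B, C, F} is a candidate key.
Any other superkey properly contains one of these, so there are no further candidate keys.

{A, B}, {B, C, F}, {B, G}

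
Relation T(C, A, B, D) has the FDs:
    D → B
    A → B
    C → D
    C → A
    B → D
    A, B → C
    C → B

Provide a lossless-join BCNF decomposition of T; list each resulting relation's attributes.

{A, C, D}; {B, D}

Candidate keys of the original relation: {A}, {C}.
Within {A, B, C, D}: {D}⁺ ∩ {A, B, C, D} = {B, D}, not the whole set, so D → B violates BCNF; decompose into {B, D} and {A, C, D}.
{B, D} has no BCNF violation.
{A, C, D} has no BCNF violation.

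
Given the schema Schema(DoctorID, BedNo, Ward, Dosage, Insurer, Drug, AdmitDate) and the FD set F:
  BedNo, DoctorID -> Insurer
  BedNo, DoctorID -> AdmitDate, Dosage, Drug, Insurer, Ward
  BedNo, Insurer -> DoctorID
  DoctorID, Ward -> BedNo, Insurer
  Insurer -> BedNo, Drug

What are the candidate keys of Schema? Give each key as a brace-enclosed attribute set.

{Insurer} is a candidate key since {Insurer}⁺ = {AdmitDate, BedNo, DoctorID, Dosage, Drug, Insurer, Ward} covers every attribute.
{BedNo, DoctorID} is a candidate key since {BedNo, DoctorID}⁺ = {AdmitDate, BedNo, DoctorID, Dosage, Drug, Insurer, Ward} covers every attribute.
{DoctorID, Ward} is a candidate key since {DoctorID, Ward}⁺ = {AdmitDate, BedNo, DoctorID, Dosage, Drug, Insurer, Ward} covers every attribute.
No proper subset of any of these is a key, and no other minimal superkey exists.

{BedNo, DoctorID}, {DoctorID, Ward}, {Insurer}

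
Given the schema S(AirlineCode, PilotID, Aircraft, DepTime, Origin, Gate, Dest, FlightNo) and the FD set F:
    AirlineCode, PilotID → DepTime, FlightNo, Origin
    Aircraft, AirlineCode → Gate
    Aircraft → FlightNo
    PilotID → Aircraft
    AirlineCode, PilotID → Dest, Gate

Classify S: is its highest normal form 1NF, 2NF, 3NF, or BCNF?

Candidate key: {AirlineCode, PilotID}. Prime attributes: {AirlineCode, PilotID}.
Aircraft, AirlineCode → Gate: {Aircraft, AirlineCode}⁺ = {Aircraft, AirlineCode, FlightNo, Gate}, which is not all of the attributes, so the left side is not a superkey — BCNF is violated.
Aircraft, AirlineCode → Gate determines the non-prime attribute {Gate} from a non-superkey — 3NF is violated.
The proper key subset {PilotID} of {AirlineCode, PilotID} determines non-prime {Aircraft, FlightNo}, so the relation is not even in 2NF.

1NF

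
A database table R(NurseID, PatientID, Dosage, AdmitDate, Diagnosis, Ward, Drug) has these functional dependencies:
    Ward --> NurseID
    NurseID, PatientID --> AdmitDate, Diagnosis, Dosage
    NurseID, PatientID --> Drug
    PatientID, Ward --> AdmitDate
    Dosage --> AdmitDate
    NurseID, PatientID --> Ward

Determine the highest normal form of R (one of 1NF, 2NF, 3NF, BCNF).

Candidate keys: {NurseID, PatientID}, {PatientID, Ward}. Prime attributes: {NurseID, PatientID, Ward}.
Ward --> NurseID: {Ward}⁺ = {NurseID, Ward}, which is not all of the attributes, so the left side is not a superkey — BCNF is violated.
Because {AdmitDate} is non-prime and the left side of Dosage --> AdmitDate is not a superkey, the relation is not in 3NF.
Checking every proper subset of each key, none determines a non-prime attribute — 2NF is satisfied.

2NF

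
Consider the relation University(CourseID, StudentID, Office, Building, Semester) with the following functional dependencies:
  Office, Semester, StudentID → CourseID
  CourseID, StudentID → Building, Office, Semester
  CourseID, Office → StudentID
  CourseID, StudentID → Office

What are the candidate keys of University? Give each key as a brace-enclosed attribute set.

{CourseID, Office}, {CourseID, StudentID}, {Office, Semester, StudentID}

Closure of {CourseID, Office} is {Building, CourseID, Office, Semester, StudentID}, the whole schema; {CourseID, Office} is a candidate key.
Closure of {CourseID, StudentID} is {Building, CourseID, Office, Semester, StudentID}, the whole schema; {CourseID, StudentID} is a candidate key.
Closure of {Office, Semester, StudentID} is {Building, CourseID, Office, Semester, StudentID}, the whole schema; {Office, Semester, StudentID} is a candidate key.
These are minimal and exhaustive — every other superkey contains one of them.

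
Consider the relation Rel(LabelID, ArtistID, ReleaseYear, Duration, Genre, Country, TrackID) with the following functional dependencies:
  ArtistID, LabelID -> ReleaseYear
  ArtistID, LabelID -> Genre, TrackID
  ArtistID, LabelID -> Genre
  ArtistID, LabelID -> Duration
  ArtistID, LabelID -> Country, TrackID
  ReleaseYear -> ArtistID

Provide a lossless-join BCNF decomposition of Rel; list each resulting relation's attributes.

Candidate keys of the original relation: {ArtistID, LabelID}, {LabelID, ReleaseYear}.
In {ArtistID, Country, Duration, Genre, LabelID, ReleaseYear, TrackID}, {ReleaseYear} is not a superkey ({ReleaseYear}⁺ restricted to this set is {ArtistID, ReleaseYear}), so split on ReleaseYear -> ArtistID into {ArtistID, ReleaseYear} and {Country, Duration, Genre, LabelID, ReleaseYear, TrackID}.
{ArtistID, ReleaseYear} is in BCNF.
{Country, Duration, Genre, LabelID, ReleaseYear, TrackID} is in BCNF.

{ArtistID, ReleaseYear}; {Country, Duration, Genre, LabelID, ReleaseYear, TrackID}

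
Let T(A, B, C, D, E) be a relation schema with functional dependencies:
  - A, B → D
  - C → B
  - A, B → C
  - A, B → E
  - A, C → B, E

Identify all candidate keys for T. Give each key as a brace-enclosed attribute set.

{A} never appears on the right of any FD, so every key must include it.
{A, B} is a candidate key since {A, B}⁺ = {A, B, C, D, E} covers every attribute.
{A, C} is a candidate key since {A, C}⁺ = {A, B, C, D, E} covers every attribute.
No proper subset of any of these is a key, and no other minimal superkey exists.

{A, B}, {A, C}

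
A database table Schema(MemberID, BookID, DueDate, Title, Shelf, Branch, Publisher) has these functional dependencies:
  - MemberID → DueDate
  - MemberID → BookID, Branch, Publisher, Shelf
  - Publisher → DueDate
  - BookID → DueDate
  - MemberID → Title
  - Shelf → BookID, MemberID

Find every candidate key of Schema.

{MemberID}, {Shelf}

{MemberID}⁺ = {BookID, Branch, DueDate, MemberID, Publisher, Shelf, Title} — all of the relation — so {MemberID} is a candidate key.
{Shelf}⁺ = {BookID, Branch, DueDate, MemberID, Publisher, Shelf, Title} — all of the relation — so {Shelf} is a candidate key.
Any other superkey properly contains one of these, so there are no further candidate keys.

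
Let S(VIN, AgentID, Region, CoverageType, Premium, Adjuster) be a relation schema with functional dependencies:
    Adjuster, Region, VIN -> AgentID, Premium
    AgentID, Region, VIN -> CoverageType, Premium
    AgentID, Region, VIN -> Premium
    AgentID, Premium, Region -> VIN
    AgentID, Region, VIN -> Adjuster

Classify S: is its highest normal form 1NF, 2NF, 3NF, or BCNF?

BCNF

Candidate keys: {Adjuster, Region, VIN}, {AgentID, Premium, Region}, {AgentID, Region, VIN}. Prime attributes: {Adjuster, AgentID, Premium, Region, VIN}.
The left-hand side of every FD is a superkey, so BCNF is satisfied.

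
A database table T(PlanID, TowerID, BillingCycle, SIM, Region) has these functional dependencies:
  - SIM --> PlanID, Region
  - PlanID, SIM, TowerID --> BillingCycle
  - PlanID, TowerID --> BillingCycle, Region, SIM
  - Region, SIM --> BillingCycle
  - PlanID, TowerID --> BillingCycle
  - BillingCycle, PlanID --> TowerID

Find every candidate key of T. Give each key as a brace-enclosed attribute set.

Closure of {SIM} is {BillingCycle, PlanID, Region, SIM, TowerID}, the whole schema; {SIM} is a candidate key.
Closure of {BillingCycle, PlanID} is {BillingCycle, PlanID, Region, SIM, TowerID}, the whole schema; {BillingCycle, PlanID} is a candidate key.
Closure of {PlanID, TowerID} is {BillingCycle, PlanID, Region, SIM, TowerID}, the whole schema; {PlanID, TowerID} is a candidate key.
Any other superkey properly contains one of these, so there are no further candidate keys.

{BillingCycle, PlanID}, {PlanID, TowerID}, {SIM}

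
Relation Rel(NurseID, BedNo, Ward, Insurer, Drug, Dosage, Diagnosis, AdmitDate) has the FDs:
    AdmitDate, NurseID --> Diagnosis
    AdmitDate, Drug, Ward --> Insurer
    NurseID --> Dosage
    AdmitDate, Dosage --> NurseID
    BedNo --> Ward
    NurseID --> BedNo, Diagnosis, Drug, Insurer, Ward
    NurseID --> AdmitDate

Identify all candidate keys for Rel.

{NurseID} is a candidate key since {NurseID}⁺ = {AdmitDate, BedNo, Diagnosis, Dosage, Drug, Insurer, NurseID, Ward} covers every attribute.
{AdmitDate, Dosage} is a candidate key since {AdmitDate, Dosage}⁺ = {AdmitDate, BedNo, Diagnosis, Dosage, Drug, Insurer, NurseID, Ward} covers every attribute.
Any other superkey properly contains one of these, so there are no further candidate keys.

{AdmitDate, Dosage}, {NurseID}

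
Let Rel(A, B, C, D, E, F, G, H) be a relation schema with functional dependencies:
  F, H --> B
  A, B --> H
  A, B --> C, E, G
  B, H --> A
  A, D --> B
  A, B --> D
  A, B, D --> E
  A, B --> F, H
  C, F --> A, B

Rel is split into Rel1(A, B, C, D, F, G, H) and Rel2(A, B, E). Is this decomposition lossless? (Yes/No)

Yes

The shared attributes are {A, B} and {A, B}⁺ = {A, B, C, D, E, F, G, H}.
This includes all of Rel1, so the common attributes are a superkey of Rel1 — the join is lossless.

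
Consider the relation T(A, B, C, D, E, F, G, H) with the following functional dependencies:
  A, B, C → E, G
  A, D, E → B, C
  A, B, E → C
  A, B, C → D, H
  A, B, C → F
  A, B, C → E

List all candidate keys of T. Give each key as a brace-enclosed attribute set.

Attributes never on any right-hand side: {A} — every candidate key must contain it.
{A, B, C}⁺ = {A, B, C, D, E, F, G, H}, which is every attribute, so {A, B, C} is a candidate key.
{A, B, E}⁺ = {A, B, C, D, E, F, G, H}, which is every attribute, so {A, B, E} is a candidate key.
{A, D, E}⁺ = {A, B, C, D, E, F, G, H}, which is every attribute, so {A, D, E} is a candidate key.
These are minimal and exhaustive — every other superkey contains one of them.

{A, B, C}, {A, B, E}, {A, D, E}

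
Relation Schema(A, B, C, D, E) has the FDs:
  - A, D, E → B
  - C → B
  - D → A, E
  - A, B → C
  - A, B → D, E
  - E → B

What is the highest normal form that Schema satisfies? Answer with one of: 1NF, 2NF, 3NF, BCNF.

Candidate keys: {A, B}, {A, C}, {A, E}, {D}. Prime attributes: {A, B, C, D, E}.
C → B: {C}⁺ = {B, C}, which is not all of the attributes, so the left side is not a superkey — BCNF is violated.
But every attribute on its right side ({B}) is prime, and the same holds for every other non-superkey FD, so 3NF still holds.

3NF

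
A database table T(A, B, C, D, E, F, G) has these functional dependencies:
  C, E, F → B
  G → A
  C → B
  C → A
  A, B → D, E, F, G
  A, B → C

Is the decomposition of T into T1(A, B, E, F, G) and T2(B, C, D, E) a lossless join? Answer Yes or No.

No

T1 ∩ T2 = {B, E}; its closure under F is {B, E}.
Neither T1 nor T2 is contained in that closure, so the decomposition is lossy.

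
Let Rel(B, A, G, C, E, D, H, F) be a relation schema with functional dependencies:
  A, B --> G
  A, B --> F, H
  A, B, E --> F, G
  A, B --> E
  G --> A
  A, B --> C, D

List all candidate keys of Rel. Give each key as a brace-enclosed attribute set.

{B} never appears on the right of any FD, so every key must include it.
Closure of {A, B} is {A, B, C, D, E, F, G, H}, the whole schema; {A, B} is a candidate key.
Closure of {B, G} is {A, B, C, D, E, F, G, H}, the whole schema; {B, G} is a candidate key.
Any other superkey properly contains one of these, so there are no further candidate keys.

{A, B}, {B, G}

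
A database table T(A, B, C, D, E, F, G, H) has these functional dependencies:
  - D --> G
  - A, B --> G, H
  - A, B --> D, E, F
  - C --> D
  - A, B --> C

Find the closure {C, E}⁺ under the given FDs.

{C, D, E, G}

Start with {C, E}.
C --> D applies; add {D} → now {C, D, E}.
D --> G applies; add {G} → now {C, D, E, G}.
No further FD applies.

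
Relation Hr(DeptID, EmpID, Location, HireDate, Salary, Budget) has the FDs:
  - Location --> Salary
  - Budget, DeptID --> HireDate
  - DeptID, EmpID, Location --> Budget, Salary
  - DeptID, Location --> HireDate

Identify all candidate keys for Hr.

Attributes never on any right-hand side: {DeptID, EmpID, Location} — every candidate key must contain all of them.
{DeptID, EmpID, Location}⁺ = {Budget, DeptID, EmpID, HireDate, Location, Salary}, which is every attribute, so {DeptID, EmpID, Location} is a candidate key.
No other minimal set has full closure, so this is the only candidate key.

{DeptID, EmpID, Location}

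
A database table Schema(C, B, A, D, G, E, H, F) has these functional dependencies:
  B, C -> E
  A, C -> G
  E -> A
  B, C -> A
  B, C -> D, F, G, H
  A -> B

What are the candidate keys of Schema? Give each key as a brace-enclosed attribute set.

{A, C}, {B, C}, {C, E}

{C} never appears on the right of any FD, so every key must include it.
{A, C} is a candidate key since {A, C}⁺ = {A, B, C, D, E, F, G, H} covers every attribute.
{B, C} is a candidate key since {B, C}⁺ = {A, B, C, D, E, F, G, H} covers every attribute.
{C, E} is a candidate key since {C, E}⁺ = {A, B, C, D, E, F, G, H} covers every attribute.
No proper subset of any of these is a key, and no other minimal superkey exists.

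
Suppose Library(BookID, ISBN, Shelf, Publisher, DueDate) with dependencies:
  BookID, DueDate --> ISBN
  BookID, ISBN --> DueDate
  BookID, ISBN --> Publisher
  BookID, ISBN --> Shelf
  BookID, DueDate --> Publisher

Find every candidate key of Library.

Attributes never on any right-hand side: {BookID} — every candidate key must contain it.
{BookID, DueDate}⁺ = {BookID, DueDate, ISBN, Publisher, Shelf} — all of the relation — so {BookID, DueDate} is a candidate key.
{BookID, ISBN}⁺ = {BookID, DueDate, ISBN, Publisher, Shelf} — all of the relation — so {BookID, ISBN} is a candidate key.
No proper subset of any of these is a key, and no other minimal superkey exists.

{BookID, DueDate}, {BookID, ISBN}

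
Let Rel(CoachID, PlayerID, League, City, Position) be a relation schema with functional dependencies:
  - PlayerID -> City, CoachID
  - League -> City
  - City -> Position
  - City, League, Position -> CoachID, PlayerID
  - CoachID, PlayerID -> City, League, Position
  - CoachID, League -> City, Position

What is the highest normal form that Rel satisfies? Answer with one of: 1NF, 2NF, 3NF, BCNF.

Candidate keys: {League}, {PlayerID}. Prime attributes: {League, PlayerID}.
For City -> Position we have {City}⁺ = {City, Position}; {City} is not a superkey, so BCNF fails.
City -> Position has non-prime {Position} on the right and a non-superkey on the left, so 3NF fails.
Every candidate key is a single attribute, so no partial dependency is possible; 2NF holds.

2NF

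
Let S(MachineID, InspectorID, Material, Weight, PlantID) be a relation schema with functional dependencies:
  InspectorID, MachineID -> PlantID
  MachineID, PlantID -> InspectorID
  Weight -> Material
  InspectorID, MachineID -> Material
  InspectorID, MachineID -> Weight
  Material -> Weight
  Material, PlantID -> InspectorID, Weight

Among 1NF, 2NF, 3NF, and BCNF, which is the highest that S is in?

2NF

Candidate keys: {InspectorID, MachineID}, {MachineID, PlantID}. Prime attributes: {InspectorID, MachineID, PlantID}.
Weight -> Material: {Weight}⁺ = {Material, Weight}, which is not all of the attributes, so the left side is not a superkey — BCNF is violated.
Weight -> Material has non-prime {Material} on the right and a non-superkey on the left, so 3NF fails.
Checking every proper subset of each key, none determines a non-prime attribute — 2NF is satisfied.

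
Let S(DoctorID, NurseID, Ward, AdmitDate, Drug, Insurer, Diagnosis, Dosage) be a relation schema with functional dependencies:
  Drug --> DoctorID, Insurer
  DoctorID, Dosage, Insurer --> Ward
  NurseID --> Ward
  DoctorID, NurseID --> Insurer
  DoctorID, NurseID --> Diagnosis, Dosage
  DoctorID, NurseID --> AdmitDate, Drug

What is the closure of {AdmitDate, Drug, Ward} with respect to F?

Start with {AdmitDate, Drug, Ward}.
Drug --> DoctorID, Insurer applies; add {DoctorID, Insurer} → now {AdmitDate, DoctorID, Drug, Insurer, Ward}.
No further FD applies.

{AdmitDate, DoctorID, Drug, Insurer, Ward}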